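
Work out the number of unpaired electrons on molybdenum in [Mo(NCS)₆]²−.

Each isothiocyanate is −1; balancing the −2 overall charge requires Mo(IV).
Group 6 minus oxidation state 4 gives a d² configuration.
In an octahedral field the d² configuration is t₂g²e_g⁰ (only one arrangement possible), giving 2 unpaired electrons.

2 unpaired electrons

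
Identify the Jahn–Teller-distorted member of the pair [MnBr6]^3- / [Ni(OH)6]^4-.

[MnBr6]^3-

[MnBr6]^3-: Ligand charges: each bromide is −1. With an overall charge of −3 the manganese centre must be in the +3 oxidation state. Mn sits in group 7, so the d-electron count is 7 − 3 = 4. Bromide is a weak-field ligand for a first-row metal, so the complex is high-spin. The t₂g³e_g¹ (high-spin) configuration has an unevenly filled e_g set; the Jahn–Teller theorem predicts a tetragonal distortion (typically axial elongation) to lift the degeneracy.
[Ni(OH)6]^4-: Summing ligand charges against the −4 overall charge gives an oxidation state of +2 for nickel. Ni sits in group 10, so the d-electron count is 10 − 2 = 8. The d⁸ configuration leaves the e_g set evenly filled (or empty) — no strong Jahn–Teller driving force.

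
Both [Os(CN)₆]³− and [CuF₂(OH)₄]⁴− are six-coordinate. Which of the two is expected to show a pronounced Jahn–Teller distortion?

[Os(CN)₆]³−: Ligand charges: each cyanide is −1. With an overall charge of −3 the osmium centre must be in the +3 oxidation state. Os sits in group 8, so the d-electron count is 8 − 3 = 5. A 5d ion has a large Δₒ and is invariably low-spin. The d⁵ configuration leaves the e_g set evenly filled (or empty) — no strong Jahn–Teller driving force.
[CuF₂(OH)₄]⁴−: Each fluoride is −1; each hydroxide is −1; balancing the −4 overall charge requires Cu(II). Cu sits in group 11, so the d-electron count is 11 − 2 = 9. The t₂g⁶e_g³ configuration has an unevenly filled e_g set; the Jahn–Teller theorem predicts a tetragonal distortion (typically axial elongation) to lift the degeneracy.

[CuF₂(OH)₄]⁴−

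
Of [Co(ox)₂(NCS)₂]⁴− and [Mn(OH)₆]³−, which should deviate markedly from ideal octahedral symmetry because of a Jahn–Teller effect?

[Mn(OH)₆]³−

[Co(ox)₂(NCS)₂]⁴−: Summing ligand charges against the −4 overall charge gives an oxidation state of +2 for cobalt. Cobalt is a group-9 element; Co(II) is therefore d⁷. Isothiocyanate and oxalate are weak-field ligands for a first-row metal, so the complex is high-spin. The d⁷ configuration leaves the e_g set evenly filled (or empty) — no strong Jahn–Teller driving force.
[Mn(OH)₆]³−: Summing ligand charges against the −3 overall charge gives an oxidation state of +3 for manganese. Group 7 minus oxidation state 3 gives a d⁴ configuration. Hydroxide is a weak-field ligand for a first-row metal, so the complex is high-spin. The t₂g³e_g¹ (high-spin) configuration has an unevenly filled e_g set; the Jahn–Teller theorem predicts a tetragonal distortion (typically axial elongation) to lift the degeneracy.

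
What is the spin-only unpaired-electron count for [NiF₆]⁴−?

Ligand charges: each fluoride is −1. With an overall charge of −4 the nickel centre must be in the +2 oxidation state.
Nickel is a group-10 element; Ni(II) is therefore d⁸.
In an octahedral field the d⁸ configuration is t₂g⁶e_g² (only one arrangement possible), giving 2 unpaired electrons.

2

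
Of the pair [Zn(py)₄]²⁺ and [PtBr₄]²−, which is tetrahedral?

For [Zn(py)₄]²⁺: Ligand charges: pyridine is neutral. With an overall charge of +2 the zinc centre must be in the +2 oxidation state. Zn sits in group 12, so the d-electron count is 12 − 2 = 10. A d¹⁰ ion has no crystal-field stabilisation preference between square planar and tetrahedral, so four ligands adopt the sterically favoured tetrahedral geometry. → tetrahedral.
For [PtBr₄]²−: Each bromide is −1; balancing the −2 overall charge requires Pt(II). Pt sits in group 10, so the d-electron count is 10 − 2 = 8. A 5d d⁸ ion has a large crystal-field splitting; square planar leaves the high-energy d_{x²−y²} orbital empty and maximises CFSE. → square planar.

[Zn(py)₄]²⁺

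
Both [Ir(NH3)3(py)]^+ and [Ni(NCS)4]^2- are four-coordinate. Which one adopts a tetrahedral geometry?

[Ni(NCS)4]^2-

For [Ir(NH3)3(py)]^+: Ligand charges: ammonia is neutral; pyridine is neutral. With an overall charge of +1 the iridium centre must be in the +1 oxidation state. Ir sits in group 9, so the d-electron count is 9 − 1 = 8. A 5d d⁸ ion has a large crystal-field splitting; square planar leaves the high-energy d_{x²−y²} orbital empty and maximises CFSE. → square planar.
For [Ni(NCS)4]^2-: Summing ligand charges against the −2 overall charge gives an oxidation state of +2 for nickel. Group 10 minus oxidation state 2 gives a d⁸ configuration. Isothiocyanate is a weak-field ligand. With weak-field ligands the CFSE gain from square planar is small, so a 3d d⁸ ion takes the sterically preferred tetrahedral geometry. → tetrahedral.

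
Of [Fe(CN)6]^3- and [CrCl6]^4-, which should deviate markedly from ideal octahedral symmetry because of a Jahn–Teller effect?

[CrCl6]^4-

[Fe(CN)6]^3-: Each cyanide is −1; balancing the −3 overall charge requires Fe(III). Iron is a group-8 element; Fe(III) is therefore d⁵. Cyanide is a strong-field ligand (high in the spectrochemical series) for a first-row metal, so the complex is low-spin. The d⁵ configuration leaves the e_g set evenly filled (or empty) — no strong Jahn–Teller driving force.
[CrCl6]^4-: Each chloride is −1; balancing the −4 overall charge requires Cr(II). Group 6 minus oxidation state 2 gives a d⁴ configuration. Chloride is a weak-field ligand for a first-row metal, so the complex is high-spin. The t₂g³e_g¹ (high-spin) configuration has an unevenly filled e_g set; the Jahn–Teller theorem predicts a tetragonal distortion (typically axial elongation) to lift the degeneracy.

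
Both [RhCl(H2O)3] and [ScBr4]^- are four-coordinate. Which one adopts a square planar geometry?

For [RhCl(H2O)3]: Summing ligand charges against the 0 overall charge gives an oxidation state of +1 for rhodium. Rhodium is a group-9 element; Rh(I) is therefore d⁸. A 4d d⁸ ion has a large crystal-field splitting; square planar leaves the high-energy d_{x²−y²} orbital empty and maximises CFSE. → square planar.
For [ScBr4]^-: Each bromide is −1; balancing the −1 overall charge requires Sc(III). Sc sits in group 3, so the d-electron count is 3 − 3 = 0. A d⁰ ion has no crystal-field stabilisation preference between square planar and tetrahedral, so four ligands adopt the sterically favoured tetrahedral geometry. → tetrahedral.

[RhCl(H2O)3]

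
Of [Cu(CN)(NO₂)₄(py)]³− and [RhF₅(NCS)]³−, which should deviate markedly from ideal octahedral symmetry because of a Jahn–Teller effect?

[Cu(CN)(NO₂)₄(py)]³−

[Cu(CN)(NO₂)₄(py)]³−: Ligand charges: each cyanide is −1; each nitro (N-bound nitrite) is −1; pyridine is neutral. With an overall charge of −3 the copper centre must be in the +2 oxidation state. Copper is a group-11 element; Cu(II) is therefore d⁹. The t₂g⁶e_g³ configuration has an unevenly filled e_g set; the Jahn–Teller theorem predicts a tetragonal distortion (typically axial elongation) to lift the degeneracy.
[RhF₅(NCS)]³−: Summing ligand charges against the −3 overall charge gives an oxidation state of +3 for rhodium. Group 9 minus oxidation state 3 gives a d⁶ configuration. A 4d ion has a large Δₒ and is invariably low-spin. The d⁶ configuration leaves the e_g set evenly filled (or empty) — no strong Jahn–Teller driving force.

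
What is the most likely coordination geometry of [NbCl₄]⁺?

tetrahedral

Ligand charges: each chloride is −1. With an overall charge of +1 the niobium centre must be in the +5 oxidation state.
Nb sits in group 5, so the d-electron count is 5 − 5 = 0.
With 4 monodentate ligands the coordination number is 4.
A d⁰ ion has no crystal-field stabilisation preference between square planar and tetrahedral, so four ligands adopt the sterically favoured tetrahedral geometry.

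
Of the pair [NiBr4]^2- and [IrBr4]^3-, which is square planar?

[IrBr4]^3-

For [NiBr4]^2-: Summing ligand charges against the −2 overall charge gives an oxidation state of +2 for nickel. Ni sits in group 10, so the d-electron count is 10 − 2 = 8. Bromide is a weak-field ligand. With weak-field ligands the CFSE gain from square planar is small, so a 3d d⁸ ion takes the sterically preferred tetrahedral geometry. → tetrahedral.
For [IrBr4]^3-: Ligand charges: each bromide is −1. With an overall charge of −3 the iridium centre must be in the +1 oxidation state. Iridium is a group-9 element; Ir(I) is therefore d⁸. A 5d d⁸ ion has a large crystal-field splitting; square planar leaves the high-energy d_{x²−y²} orbital empty and maximises CFSE. → square planar.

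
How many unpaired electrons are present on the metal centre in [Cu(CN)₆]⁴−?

1 unpaired electron

Summing ligand charges against the −4 overall charge gives an oxidation state of +2 for copper.
Copper is a group-11 element; Cu(II) is therefore d⁹.
In an octahedral field the d⁹ configuration is t₂g⁶e_g³ (only one arrangement possible), giving 1 unpaired electron.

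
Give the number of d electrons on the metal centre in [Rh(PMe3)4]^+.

Ligand charges: trimethylphosphine is neutral. With an overall charge of +1 the rhodium centre must be in the +1 oxidation state.
Rh sits in group 9, so the d-electron count is 9 − 1 = 8.

d8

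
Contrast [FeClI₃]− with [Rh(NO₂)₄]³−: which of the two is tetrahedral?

[FeClI₃]−

For [FeClI₃]−: Summing ligand charges against the −1 overall charge gives an oxidation state of +3 for iron. Group 8 minus oxidation state 3 gives a d⁵ configuration. A high-spin d⁵ ion has zero CFSE in either geometry, so four ligands adopt the sterically favoured tetrahedral geometry. → tetrahedral.
For [Rh(NO₂)₄]³−: Summing ligand charges against the −3 overall charge gives an oxidation state of +1 for rhodium. Group 9 minus oxidation state 1 gives a d⁸ configuration. A 4d d⁸ ion has a large crystal-field splitting; square planar leaves the high-energy d_{x²−y²} orbital empty and maximises CFSE. → square planar.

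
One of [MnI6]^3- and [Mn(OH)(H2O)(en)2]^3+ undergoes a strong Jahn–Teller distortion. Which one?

[MnI6]^3-

[MnI6]^3-: Summing ligand charges against the −3 overall charge gives an oxidation state of +3 for manganese. Group 7 minus oxidation state 3 gives a d⁴ configuration. Iodide is a weak-field ligand for a first-row metal, so the complex is high-spin. The t₂g³e_g¹ (high-spin) configuration has an unevenly filled e_g set; the Jahn–Teller theorem predicts a tetragonal distortion (typically axial elongation) to lift the degeneracy.
[Mn(OH)(H2O)(en)2]^3+: Summing ligand charges against the +3 overall charge gives an oxidation state of +4 for manganese. Mn sits in group 7, so the d-electron count is 7 − 4 = 3. The d³ configuration leaves the e_g set evenly filled (or empty) — no strong Jahn–Teller driving force.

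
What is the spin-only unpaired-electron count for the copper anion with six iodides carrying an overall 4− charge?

1 unpaired electron

Summing ligand charges against the −4 overall charge gives an oxidation state of +2 for copper.
Copper is a group-11 element; Cu(II) is therefore d⁹.
In an octahedral field the d⁹ configuration is t₂g⁶e_g³ (only one arrangement possible), giving 1 unpaired electron.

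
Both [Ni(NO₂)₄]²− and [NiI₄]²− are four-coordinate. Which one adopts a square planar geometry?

For [Ni(NO₂)₄]²−: Summing ligand charges against the −2 overall charge gives an oxidation state of +2 for nickel. Ni sits in group 10, so the d-electron count is 10 − 2 = 8. Nitro (N-bound nitrite) is a strong-field ligand (high in the spectrochemical series). A 3d d⁸ ion with strong-field ligands gains enough CFSE to favour square planar over tetrahedral. → square planar.
For [NiI₄]²−: Ligand charges: each iodide is −1. With an overall charge of −2 the nickel centre must be in the +2 oxidation state. Nickel is a group-10 element; Ni(II) is therefore d⁸. Iodide is a weak-field ligand. With weak-field ligands the CFSE gain from square planar is small, so a 3d d⁸ ion takes the sterically preferred tetrahedral geometry. → tetrahedral.

[Ni(NO₂)₄]²−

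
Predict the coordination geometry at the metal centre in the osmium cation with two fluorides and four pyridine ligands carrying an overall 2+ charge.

Each fluoride is −1; pyridine is neutral; balancing the +2 overall charge requires Os(IV).
Group 8 minus oxidation state 4 gives a d⁴ configuration.
With 6 monodentate ligands the coordination number is 6.
Six donors around a single metal centre give an octahedral coordination sphere.

octahedral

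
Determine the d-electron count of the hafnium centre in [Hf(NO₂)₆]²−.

Each nitro (N-bound nitrite) is −1; balancing the −2 overall charge requires Hf(IV).
Hf sits in group 4, so the d-electron count is 4 − 4 = 0.

d⁰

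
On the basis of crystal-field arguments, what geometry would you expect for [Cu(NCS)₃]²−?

trigonal planar

Each isothiocyanate is −1; balancing the −2 overall charge requires Cu(I).
Copper is a group-11 element; Cu(I) is therefore d¹⁰.
With 3 monodentate ligands the coordination number is 3.
Three ligands around a d¹⁰ centre minimise repulsion in a trigonal-planar arrangement.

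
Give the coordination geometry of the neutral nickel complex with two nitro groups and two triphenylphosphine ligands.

Each nitro (N-bound nitrite) is −1; triphenylphosphine is neutral; balancing the 0 overall charge requires Ni(II).
Ni sits in group 10, so the d-electron count is 10 − 2 = 8.
With 4 monodentate ligands the coordination number is 4.
Nitro (N-bound nitrite) and triphenylphosphine are strong-field ligands (high in the spectrochemical series).
A 3d d⁸ ion with strong-field ligands gains enough CFSE to favour square planar over tetrahedral.

square planar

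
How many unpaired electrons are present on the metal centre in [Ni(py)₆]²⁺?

2

Pyridine is neutral; balancing the +2 overall charge requires Ni(II).
Ni sits in group 10, so the d-electron count is 10 − 2 = 8.
In an octahedral field the d⁸ configuration is t₂g⁶e_g² (only one arrangement possible), giving 2 unpaired electrons.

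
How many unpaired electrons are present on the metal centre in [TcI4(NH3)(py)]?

3

Each iodide is −1; ammonia is neutral; pyridine is neutral; balancing the 0 overall charge requires Tc(IV).
Tc sits in group 7, so the d-electron count is 7 − 4 = 3.
In an octahedral field the d³ configuration is t₂g³e_g⁰ (only one arrangement possible), giving 3 unpaired electrons.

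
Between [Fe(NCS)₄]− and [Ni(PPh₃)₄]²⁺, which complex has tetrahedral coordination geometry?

For [Fe(NCS)₄]−: Ligand charges: each isothiocyanate is −1. With an overall charge of −1 the iron centre must be in the +3 oxidation state. Fe sits in group 8, so the d-electron count is 8 − 3 = 5. A high-spin d⁵ ion has zero CFSE in either geometry, so four ligands adopt the sterically favoured tetrahedral geometry. → tetrahedral.
For [Ni(PPh₃)₄]²⁺: Triphenylphosphine is neutral; balancing the +2 overall charge requires Ni(II). Ni sits in group 10, so the d-electron count is 10 − 2 = 8. Triphenylphosphine is a strong-field ligand (high in the spectrochemical series). A 3d d⁸ ion with strong-field ligands gains enough CFSE to favour square planar over tetrahedral. → square planar.

[Fe(NCS)₄]−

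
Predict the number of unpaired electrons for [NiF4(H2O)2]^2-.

Each fluoride is −1; water is neutral; balancing the −2 overall charge requires Ni(II).
Ni sits in group 10, so the d-electron count is 10 − 2 = 8.
In an octahedral field the d⁸ configuration is t₂g⁶e_g² (only one arrangement possible), giving 2 unpaired electrons.

2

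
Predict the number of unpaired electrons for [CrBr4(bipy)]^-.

Each bromide is −1; 2,2′-bipyridine is neutral; balancing the −1 overall charge requires Cr(III).
Group 6 minus oxidation state 3 gives a d³ configuration.
Counting donor atoms: 4×bromide (monodentate) → 4 donors; 1×2,2′-bipyridine (bidentate) → 2 donors. Coordination number = 6.
In an octahedral field the d³ configuration is t₂g³e_g⁰ (only one arrangement possible), giving 3 unpaired electrons.

3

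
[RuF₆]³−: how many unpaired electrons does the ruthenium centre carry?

Summing ligand charges against the −3 overall charge gives an oxidation state of +3 for ruthenium.
Ruthenium is a group-8 element; Ru(III) is therefore d⁵.
The spin state decides the count: a 4d ion has a large Δₒ and is invariably low-spin.
An octahedral low-spin d⁵ ion is t₂g⁵e_g⁰, giving 1 unpaired electron.

1 unpaired electron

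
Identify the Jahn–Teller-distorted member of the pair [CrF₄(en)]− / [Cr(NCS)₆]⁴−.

[Cr(NCS)₆]⁴−

[CrF₄(en)]−: Summing ligand charges against the −1 overall charge gives an oxidation state of +3 for chromium. Cr sits in group 6, so the d-electron count is 6 − 3 = 3. The d³ configuration leaves the e_g set evenly filled (or empty) — no strong Jahn–Teller driving force.
[Cr(NCS)₆]⁴−: Summing ligand charges against the −4 overall charge gives an oxidation state of +2 for chromium. Group 6 minus oxidation state 2 gives a d⁴ configuration. Isothiocyanate is a weak-field ligand for a first-row metal, so the complex is high-spin. The t₂g³e_g¹ (high-spin) configuration has an unevenly filled e_g set; the Jahn–Teller theorem predicts a tetragonal distortion (typically axial elongation) to lift the degeneracy.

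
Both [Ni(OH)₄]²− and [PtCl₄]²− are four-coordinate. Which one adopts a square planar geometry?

For [Ni(OH)₄]²−: Ligand charges: each hydroxide is −1. With an overall charge of −2 the nickel centre must be in the +2 oxidation state. Ni sits in group 10, so the d-electron count is 10 − 2 = 8. Hydroxide is a weak-field ligand. With weak-field ligands the CFSE gain from square planar is small, so a 3d d⁸ ion takes the sterically preferred tetrahedral geometry. → tetrahedral.
For [PtCl₄]²−: Ligand charges: each chloride is −1. With an overall charge of −2 the platinum centre must be in the +2 oxidation state. Group 10 minus oxidation state 2 gives a d⁸ configuration. A 5d d⁸ ion has a large crystal-field splitting; square planar leaves the high-energy d_{x²−y²} orbital empty and maximises CFSE. → square planar.

[PtCl₄]²−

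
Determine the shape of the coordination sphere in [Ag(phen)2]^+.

Summing ligand charges against the +1 overall charge gives an oxidation state of +1 for silver.
Group 11 minus oxidation state 1 gives a d¹⁰ configuration.
Counting donor atoms: 2×1,10-phenanthroline (bidentate) → 4 donors. Coordination number = 4.
A d¹⁰ ion has no crystal-field stabilisation preference between square planar and tetrahedral, so four ligands adopt the sterically favoured tetrahedral geometry.

tetrahedral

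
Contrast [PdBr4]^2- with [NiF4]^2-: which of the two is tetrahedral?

[NiF4]^2-

For [PdBr4]^2-: Summing ligand charges against the −2 overall charge gives an oxidation state of +2 for palladium. Pd sits in group 10, so the d-electron count is 10 − 2 = 8. A 4d d⁸ ion has a large crystal-field splitting; square planar leaves the high-energy d_{x²−y²} orbital empty and maximises CFSE. → square planar.
For [NiF4]^2-: Ligand charges: each fluoride is −1. With an overall charge of −2 the nickel centre must be in the +2 oxidation state. Group 10 minus oxidation state 2 gives a d⁸ configuration. Fluoride is a weak-field ligand. With weak-field ligands the CFSE gain from square planar is small, so a 3d d⁸ ion takes the sterically preferred tetrahedral geometry. → tetrahedral.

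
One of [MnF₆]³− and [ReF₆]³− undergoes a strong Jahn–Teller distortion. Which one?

[MnF₆]³−

[MnF₆]³−: Ligand charges: each fluoride is −1. With an overall charge of −3 the manganese centre must be in the +3 oxidation state. Manganese is a group-7 element; Mn(III) is therefore d⁴. Fluoride is a weak-field ligand for a first-row metal, so the complex is high-spin. The t₂g³e_g¹ (high-spin) configuration has an unevenly filled e_g set; the Jahn–Teller theorem predicts a tetragonal distortion (typically axial elongation) to lift the degeneracy.
[ReF₆]³−: Ligand charges: each fluoride is −1. With an overall charge of −3 the rhenium centre must be in the +3 oxidation state. Group 7 minus oxidation state 3 gives a d⁴ configuration. A 5d ion has a large Δₒ and is invariably low-spin. The d⁴ configuration leaves the e_g set evenly filled (or empty) — no strong Jahn–Teller driving force.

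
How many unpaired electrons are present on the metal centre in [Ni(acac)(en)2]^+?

2 unpaired electrons

Ligand charges: each acetylacetonate is −1; ethylenediamine is neutral. With an overall charge of +1 the nickel centre must be in the +2 oxidation state.
Group 10 minus oxidation state 2 gives a d⁸ configuration.
Counting donor atoms: 1×acetylacetonate (bidentate) → 2 donors; 2×ethylenediamine (bidentate) → 4 donors. Coordination number = 6.
In an octahedral field the d⁸ configuration is t₂g⁶e_g² (only one arrangement possible), giving 2 unpaired electrons.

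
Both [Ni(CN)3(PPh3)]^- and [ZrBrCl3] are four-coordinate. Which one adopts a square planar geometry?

[Ni(CN)3(PPh3)]^-

For [Ni(CN)3(PPh3)]^-: Ligand charges: each cyanide is −1; triphenylphosphine is neutral. With an overall charge of −1 the nickel centre must be in the +2 oxidation state. Nickel is a group-10 element; Ni(II) is therefore d⁸. Cyanide and triphenylphosphine are strong-field ligands (high in the spectrochemical series). A 3d d⁸ ion with strong-field ligands gains enough CFSE to favour square planar over tetrahedral. → square planar.
For [ZrBrCl3]: Ligand charges: each bromide is −1; each chloride is −1. With an overall charge of 0 the zirconium centre must be in the +4 oxidation state. Zr sits in group 4, so the d-electron count is 4 − 4 = 0. A d⁰ ion has no crystal-field stabilisation preference between square planar and tetrahedral, so four ligands adopt the sterically favoured tetrahedral geometry. → tetrahedral.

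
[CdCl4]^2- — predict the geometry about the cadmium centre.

tetrahedral

Each chloride is −1; balancing the −2 overall charge requires Cd(II).
Group 12 minus oxidation state 2 gives a d¹⁰ configuration.
With 4 monodentate ligands the coordination number is 4.
A d¹⁰ ion has no crystal-field stabilisation preference between square planar and tetrahedral, so four ligands adopt the sterically favoured tetrahedral geometry.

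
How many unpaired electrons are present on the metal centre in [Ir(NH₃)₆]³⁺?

0

Ammonia is neutral; balancing the +3 overall charge requires Ir(III).
Group 9 minus oxidation state 3 gives a d⁶ configuration.
The spin state decides the count: a 5d ion has a large Δₒ and is invariably low-spin.
An octahedral low-spin d⁶ ion is t₂g⁶e_g⁰, giving 0 unpaired electrons.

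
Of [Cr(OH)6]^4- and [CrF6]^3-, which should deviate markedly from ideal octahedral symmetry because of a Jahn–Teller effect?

[Cr(OH)6]^4-: Summing ligand charges against the −4 overall charge gives an oxidation state of +2 for chromium. Cr sits in group 6, so the d-electron count is 6 − 2 = 4. Hydroxide is a weak-field ligand for a first-row metal, so the complex is high-spin. The t₂g³e_g¹ (high-spin) configuration has an unevenly filled e_g set; the Jahn–Teller theorem predicts a tetragonal distortion (typically axial elongation) to lift the degeneracy.
[CrF6]^3-: Summing ligand charges against the −3 overall charge gives an oxidation state of +3 for chromium. Group 6 minus oxidation state 3 gives a d³ configuration. The d³ configuration leaves the e_g set evenly filled (or empty) — no strong Jahn–Teller driving force.

[Cr(OH)6]^4-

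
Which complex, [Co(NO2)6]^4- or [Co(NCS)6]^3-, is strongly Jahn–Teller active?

[Co(NO2)6]^4-: Each nitro (N-bound nitrite) is −1; balancing the −4 overall charge requires Co(II). Cobalt is a group-9 element; Co(II) is therefore d⁷. Nitro (N-bound nitrite) is a strong-field ligand (high in the spectrochemical series) for a first-row metal, so the complex is low-spin. The t₂g⁶e_g¹ (low-spin) configuration has an unevenly filled e_g set; the Jahn–Teller theorem predicts a tetragonal distortion (typically axial elongation) to lift the degeneracy.
[Co(NCS)6]^3-: Ligand charges: each isothiocyanate is −1. With an overall charge of −3 the cobalt centre must be in the +3 oxidation state. Cobalt is a group-9 element; Co(III) is therefore d⁶. Co(III) has an exceptionally large octahedral splitting and is low-spin with essentially every ligand except fluoride. The d⁶ configuration leaves the e_g set evenly filled (or empty) — no strong Jahn–Teller driving force.

[Co(NO2)6]^4-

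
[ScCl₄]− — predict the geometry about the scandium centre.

Summing ligand charges against the −1 overall charge gives an oxidation state of +3 for scandium.
Sc sits in group 3, so the d-electron count is 3 − 3 = 0.
Coordination number: 4.
A d⁰ ion has no crystal-field stabilisation preference between square planar and tetrahedral, so four ligands adopt the sterically favoured tetrahedral geometry.

tetrahedral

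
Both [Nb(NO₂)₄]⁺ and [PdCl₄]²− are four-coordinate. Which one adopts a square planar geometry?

For [Nb(NO₂)₄]⁺: Summing ligand charges against the +1 overall charge gives an oxidation state of +5 for niobium. Group 5 minus oxidation state 5 gives a d⁰ configuration. A d⁰ ion has no crystal-field stabilisation preference between square planar and tetrahedral, so four ligands adopt the sterically favoured tetrahedral geometry. → tetrahedral.
For [PdCl₄]²−: Ligand charges: each chloride is −1. With an overall charge of −2 the palladium centre must be in the +2 oxidation state. Palladium is a group-10 element; Pd(II) is therefore d⁸. A 4d d⁸ ion has a large crystal-field splitting; square planar leaves the high-energy d_{x²−y²} orbital empty and maximises CFSE. → square planar.

[PdCl₄]²−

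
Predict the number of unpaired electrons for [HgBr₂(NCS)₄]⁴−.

0 unpaired electrons

Summing ligand charges against the −4 overall charge gives an oxidation state of +2 for mercury.
Mercury is a group-12 element; Hg(II) is therefore d¹⁰.
In an octahedral field the d¹⁰ configuration is t₂g⁶e_g⁴, giving 0 unpaired electrons.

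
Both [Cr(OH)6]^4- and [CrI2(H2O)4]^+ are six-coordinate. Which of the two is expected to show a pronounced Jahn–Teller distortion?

[Cr(OH)6]^4-: Ligand charges: each hydroxide is −1. With an overall charge of −4 the chromium centre must be in the +2 oxidation state. Group 6 minus oxidation state 2 gives a d⁴ configuration. Hydroxide is a weak-field ligand for a first-row metal, so the complex is high-spin. The t₂g³e_g¹ (high-spin) configuration has an unevenly filled e_g set; the Jahn–Teller theorem predicts a tetragonal distortion (typically axial elongation) to lift the degeneracy.
[CrI2(H2O)4]^+: Each iodide is −1; water is neutral; balancing the +1 overall charge requires Cr(III). Cr sits in group 6, so the d-electron count is 6 − 3 = 3. The d³ configuration leaves the e_g set evenly filled (or empty) — no strong Jahn–Teller driving force.

[Cr(OH)6]^4-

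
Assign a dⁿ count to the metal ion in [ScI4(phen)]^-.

d0

Ligand charges: each iodide is −1; 1,10-phenanthroline is neutral. With an overall charge of −1 the scandium centre must be in the +3 oxidation state.
Scandium is a group-3 element; Sc(III) is therefore d⁰.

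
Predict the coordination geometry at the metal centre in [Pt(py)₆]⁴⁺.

Ligand charges: pyridine is neutral. With an overall charge of +4 the platinum centre must be in the +4 oxidation state.
Group 10 minus oxidation state 4 gives a d⁶ configuration.
Coordination number: 6.
Six donors around a single metal centre give an octahedral coordination sphere.

octahedral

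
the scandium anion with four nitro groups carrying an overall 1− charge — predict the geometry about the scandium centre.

Each nitro (N-bound nitrite) is −1; balancing the −1 overall charge requires Sc(III).
Group 3 minus oxidation state 3 gives a d⁰ configuration.
With 4 monodentate ligands the coordination number is 4.
A d⁰ ion has no crystal-field stabilisation preference between square planar and tetrahedral, so four ligands adopt the sterically favoured tetrahedral geometry.

tetrahedral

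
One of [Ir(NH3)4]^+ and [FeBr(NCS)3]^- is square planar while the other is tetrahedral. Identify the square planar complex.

[Ir(NH3)4]^+

For [Ir(NH3)4]^+: Ligand charges: ammonia is neutral. With an overall charge of +1 the iridium centre must be in the +1 oxidation state. Ir sits in group 9, so the d-electron count is 9 − 1 = 8. A 5d d⁸ ion has a large crystal-field splitting; square planar leaves the high-energy d_{x²−y²} orbital empty and maximises CFSE. → square planar.
For [FeBr(NCS)3]^-: Each bromide is −1; each isothiocyanate is −1; balancing the −1 overall charge requires Fe(III). Iron is a group-8 element; Fe(III) is therefore d⁵. A high-spin d⁵ ion has zero CFSE in either geometry, so four ligands adopt the sterically favoured tetrahedral geometry. → tetrahedral.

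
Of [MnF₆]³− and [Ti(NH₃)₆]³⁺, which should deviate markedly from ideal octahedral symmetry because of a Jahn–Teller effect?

[MnF₆]³−

[MnF₆]³−: Summing ligand charges against the −3 overall charge gives an oxidation state of +3 for manganese. Manganese is a group-7 element; Mn(III) is therefore d⁴. Fluoride is a weak-field ligand for a first-row metal, so the complex is high-spin. The t₂g³e_g¹ (high-spin) configuration has an unevenly filled e_g set; the Jahn–Teller theorem predicts a tetragonal distortion (typically axial elongation) to lift the degeneracy.
[Ti(NH₃)₆]³⁺: Ligand charges: ammonia is neutral. With an overall charge of +3 the titanium centre must be in the +3 oxidation state. Titanium is a group-4 element; Ti(III) is therefore d¹. The d¹ configuration leaves the e_g set evenly filled (or empty) — no strong Jahn–Teller driving force.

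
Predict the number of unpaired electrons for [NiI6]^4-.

Summing ligand charges against the −4 overall charge gives an oxidation state of +2 for nickel.
Group 10 minus oxidation state 2 gives a d⁸ configuration.
In an octahedral field the d⁸ configuration is t₂g⁶e_g² (only one arrangement possible), giving 2 unpaired electrons.

2 unpaired electrons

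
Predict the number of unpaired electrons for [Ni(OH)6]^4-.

2 unpaired electrons

Ligand charges: each hydroxide is −1. With an overall charge of −4 the nickel centre must be in the +2 oxidation state.
Nickel is a group-10 element; Ni(II) is therefore d⁸.
In an octahedral field the d⁸ configuration is t₂g⁶e_g² (only one arrangement possible), giving 2 unpaired electrons.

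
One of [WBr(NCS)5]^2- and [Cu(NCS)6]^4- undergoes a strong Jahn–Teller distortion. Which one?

[Cu(NCS)6]^4-

[WBr(NCS)5]^2-: Ligand charges: each bromide is −1; each isothiocyanate is −1. With an overall charge of −2 the tungsten centre must be in the +4 oxidation state. W sits in group 6, so the d-electron count is 6 − 4 = 2. The d² configuration leaves the e_g set evenly filled (or empty) — no strong Jahn–Teller driving force.
[Cu(NCS)6]^4-: Ligand charges: each isothiocyanate is −1. With an overall charge of −4 the copper centre must be in the +2 oxidation state. Group 11 minus oxidation state 2 gives a d⁹ configuration. The t₂g⁶e_g³ configuration has an unevenly filled e_g set; the Jahn–Teller theorem predicts a tetragonal distortion (typically axial elongation) to lift the degeneracy.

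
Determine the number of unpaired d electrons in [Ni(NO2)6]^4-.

Summing ligand charges against the −4 overall charge gives an oxidation state of +2 for nickel.
Ni sits in group 10, so the d-electron count is 10 − 2 = 8.
In an octahedral field the d⁸ configuration is t₂g⁶e_g² (only one arrangement possible), giving 2 unpaired electrons.

2 unpaired electrons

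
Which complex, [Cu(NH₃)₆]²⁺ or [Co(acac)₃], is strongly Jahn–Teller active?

[Cu(NH₃)₆]²⁺

[Cu(NH₃)₆]²⁺: Ligand charges: ammonia is neutral. With an overall charge of +2 the copper centre must be in the +2 oxidation state. Group 11 minus oxidation state 2 gives a d⁹ configuration. The t₂g⁶e_g³ configuration has an unevenly filled e_g set; the Jahn–Teller theorem predicts a tetragonal distortion (typically axial elongation) to lift the degeneracy.
[Co(acac)₃]: Ligand charges: each acetylacetonate is −1. With an overall charge of 0 the cobalt centre must be in the +3 oxidation state. Cobalt is a group-9 element; Co(III) is therefore d⁶. Co(III) has an exceptionally large octahedral splitting and is low-spin with essentially every ligand except fluoride. The d⁶ configuration leaves the e_g set evenly filled (or empty) — no strong Jahn–Teller driving force.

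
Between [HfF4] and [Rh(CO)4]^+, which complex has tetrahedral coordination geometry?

[HfF4]

For [HfF4]: Each fluoride is −1; balancing the 0 overall charge requires Hf(IV). Hafnium is a group-4 element; Hf(IV) is therefore d⁰. A d⁰ ion has no crystal-field stabilisation preference between square planar and tetrahedral, so four ligands adopt the sterically favoured tetrahedral geometry. → tetrahedral.
For [Rh(CO)4]^+: Summing ligand charges against the +1 overall charge gives an oxidation state of +1 for rhodium. Group 9 minus oxidation state 1 gives a d⁸ configuration. A 4d d⁸ ion has a large crystal-field splitting; square planar leaves the high-energy d_{x²−y²} orbital empty and maximises CFSE. → square planar.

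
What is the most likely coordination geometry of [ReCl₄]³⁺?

Summing ligand charges against the +3 overall charge gives an oxidation state of +7 for rhenium.
Group 7 minus oxidation state 7 gives a d⁰ configuration.
Coordination number: 4.
A d⁰ ion has no crystal-field stabilisation preference between square planar and tetrahedral, so four ligands adopt the sterically favoured tetrahedral geometry.

tetrahedral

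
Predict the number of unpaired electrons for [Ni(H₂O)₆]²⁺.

Water is neutral; balancing the +2 overall charge requires Ni(II).
Group 10 minus oxidation state 2 gives a d⁸ configuration.
In an octahedral field the d⁸ configuration is t₂g⁶e_g² (only one arrangement possible), giving 2 unpaired electrons.

2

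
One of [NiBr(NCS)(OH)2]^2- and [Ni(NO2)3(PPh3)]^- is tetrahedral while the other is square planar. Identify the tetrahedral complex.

For [NiBr(NCS)(OH)2]^2-: Each bromide is −1; each isothiocyanate is −1; each hydroxide is −1; balancing the −2 overall charge requires Ni(II). Group 10 minus oxidation state 2 gives a d⁸ configuration. Bromide, hydroxide, and isothiocyanate are weak-field ligands. With weak-field ligands the CFSE gain from square planar is small, so a 3d d⁸ ion takes the sterically preferred tetrahedral geometry. → tetrahedral.
For [Ni(NO2)3(PPh3)]^-: Summing ligand charges against the −1 overall charge gives an oxidation state of +2 for nickel. Group 10 minus oxidation state 2 gives a d⁸ configuration. Nitro (N-bound nitrite) and triphenylphosphine are strong-field ligands (high in the spectrochemical series). A 3d d⁸ ion with strong-field ligands gains enough CFSE to favour square planar over tetrahedral. → square planar.

[NiBr(NCS)(OH)2]^2-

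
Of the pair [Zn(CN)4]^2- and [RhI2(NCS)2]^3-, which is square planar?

[RhI2(NCS)2]^3-

For [Zn(CN)4]^2-: Summing ligand charges against the −2 overall charge gives an oxidation state of +2 for zinc. Zn sits in group 12, so the d-electron count is 12 − 2 = 10. A d¹⁰ ion has no crystal-field stabilisation preference between square planar and tetrahedral, so four ligands adopt the sterically favoured tetrahedral geometry. → tetrahedral.
For [RhI2(NCS)2]^3-: Summing ligand charges against the −3 overall charge gives an oxidation state of +1 for rhodium. Rhodium is a group-9 element; Rh(I) is therefore d⁸. A 4d d⁸ ion has a large crystal-field splitting; square planar leaves the high-energy d_{x²−y²} orbital empty and maximises CFSE. → square planar.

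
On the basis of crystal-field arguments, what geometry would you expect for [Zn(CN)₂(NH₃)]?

Summing ligand charges against the 0 overall charge gives an oxidation state of +2 for zinc.
Zn sits in group 12, so the d-electron count is 12 − 2 = 10.
Coordination number: 3.
Three ligands around a d¹⁰ centre minimise repulsion in a trigonal-planar arrangement.

trigonal planar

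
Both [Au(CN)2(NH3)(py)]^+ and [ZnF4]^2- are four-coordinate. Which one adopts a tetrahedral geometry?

[ZnF4]^2-

For [Au(CN)2(NH3)(py)]^+: Each cyanide is −1; ammonia is neutral; pyridine is neutral; balancing the +1 overall charge requires Au(III). Gold is a group-11 element; Au(III) is therefore d⁸. A 5d d⁸ ion has a large crystal-field splitting; square planar leaves the high-energy d_{x²−y²} orbital empty and maximises CFSE. → square planar.
For [ZnF4]^2-: Summing ligand charges against the −2 overall charge gives an oxidation state of +2 for zinc. Group 12 minus oxidation state 2 gives a d¹⁰ configuration. A d¹⁰ ion has no crystal-field stabilisation preference between square planar and tetrahedral, so four ligands adopt the sterically favoured tetrahedral geometry. → tetrahedral.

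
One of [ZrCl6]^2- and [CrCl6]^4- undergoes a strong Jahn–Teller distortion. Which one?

[ZrCl6]^2-: Ligand charges: each chloride is −1. With an overall charge of −2 the zirconium centre must be in the +4 oxidation state. Group 4 minus oxidation state 4 gives a d⁰ configuration. The d⁰ configuration leaves the e_g set evenly filled (or empty) — no strong Jahn–Teller driving force.
[CrCl6]^4-: Ligand charges: each chloride is −1. With an overall charge of −4 the chromium centre must be in the +2 oxidation state. Chromium is a group-6 element; Cr(II) is therefore d⁴. Chloride is a weak-field ligand for a first-row metal, so the complex is high-spin. The t₂g³e_g¹ (high-spin) configuration has an unevenly filled e_g set; the Jahn–Teller theorem predicts a tetragonal distortion (typically axial elongation) to lift the degeneracy.

[CrCl6]^4-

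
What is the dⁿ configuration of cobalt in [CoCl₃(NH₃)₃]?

d6

Ligand charges: each chloride is −1; ammonia is neutral. With an overall charge of 0 the cobalt centre must be in the +3 oxidation state.
Group 9 minus oxidation state 3 gives a d⁶ configuration.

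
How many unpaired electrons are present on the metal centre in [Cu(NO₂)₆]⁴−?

1

Ligand charges: each nitro (N-bound nitrite) is −1. With an overall charge of −4 the copper centre must be in the +2 oxidation state.
Copper is a group-11 element; Cu(II) is therefore d⁹.
In an octahedral field the d⁹ configuration is t₂g⁶e_g³ (only one arrangement possible), giving 1 unpaired electron.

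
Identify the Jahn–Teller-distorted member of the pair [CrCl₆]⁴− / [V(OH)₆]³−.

[CrCl₆]⁴−

[CrCl₆]⁴−: Summing ligand charges against the −4 overall charge gives an oxidation state of +2 for chromium. Group 6 minus oxidation state 2 gives a d⁴ configuration. Chloride is a weak-field ligand for a first-row metal, so the complex is high-spin. The t₂g³e_g¹ (high-spin) configuration has an unevenly filled e_g set; the Jahn–Teller theorem predicts a tetragonal distortion (typically axial elongation) to lift the degeneracy.
[V(OH)₆]³−: Each hydroxide is −1; balancing the −3 overall charge requires V(III). Vanadium is a group-5 element; V(III) is therefore d². The d² configuration leaves the e_g set evenly filled (or empty) — no strong Jahn–Teller driving force.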